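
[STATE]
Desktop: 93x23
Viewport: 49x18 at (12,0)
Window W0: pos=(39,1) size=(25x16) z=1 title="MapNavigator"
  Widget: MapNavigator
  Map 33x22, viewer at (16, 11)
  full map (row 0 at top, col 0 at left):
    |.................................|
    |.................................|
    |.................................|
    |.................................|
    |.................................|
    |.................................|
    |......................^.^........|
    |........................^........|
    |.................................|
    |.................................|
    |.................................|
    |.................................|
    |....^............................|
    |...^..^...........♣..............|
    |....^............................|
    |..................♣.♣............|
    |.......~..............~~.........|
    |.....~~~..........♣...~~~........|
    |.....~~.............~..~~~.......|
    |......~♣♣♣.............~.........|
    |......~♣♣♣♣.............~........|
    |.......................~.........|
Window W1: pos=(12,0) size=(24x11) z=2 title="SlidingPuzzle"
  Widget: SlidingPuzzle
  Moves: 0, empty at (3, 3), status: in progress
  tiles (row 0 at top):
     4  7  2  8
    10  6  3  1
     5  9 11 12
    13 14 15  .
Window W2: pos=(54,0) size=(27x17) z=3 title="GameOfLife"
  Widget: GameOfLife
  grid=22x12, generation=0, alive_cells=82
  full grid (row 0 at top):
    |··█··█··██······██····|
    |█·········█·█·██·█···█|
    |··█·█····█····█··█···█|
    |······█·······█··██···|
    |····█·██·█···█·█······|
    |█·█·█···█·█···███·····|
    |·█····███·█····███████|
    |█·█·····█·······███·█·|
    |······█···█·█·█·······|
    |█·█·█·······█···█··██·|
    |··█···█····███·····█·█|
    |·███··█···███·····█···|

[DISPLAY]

┏━━━━━━━━━━━━━━━━━━━━━━┓                  ┏━━━━━━
┃ SlidingPuzzle        ┃   ┏━━━━━━━━━━━━━━┃ GameO
┠──────────────────────┨   ┃ MapNavigator ┠──────
┃┌────┬────┬────┬────┐ ┃   ┠──────────────┃Gen: 0
┃│  4 │  7 │  2 │  8 │ ┃   ┃..............┃··█··█
┃├────┼────┼────┼────┤ ┃   ┃..............┃█·····
┃│ 10 │  6 │  3 │  1 │ ┃   ┃..............┃··█·█·
┃├────┼────┼────┼────┤ ┃   ┃..............┃······
┃│  5 │  9 │ 11 │ 12 │ ┃   ┃..............┃····█·
┃├────┼────┼────┼────┤ ┃   ┃..............┃█·█·█·
┗━━━━━━━━━━━━━━━━━━━━━━┛   ┃...........@..┃·█····
                           ┃..............┃█·█···
                           ┃.^...........♣┃······
                           ┃..............┃█·█·█·
                           ┃.............♣┃··█···
                           ┃..~...........┃·███··
                           ┗━━━━━━━━━━━━━━┗━━━━━━
                                                 


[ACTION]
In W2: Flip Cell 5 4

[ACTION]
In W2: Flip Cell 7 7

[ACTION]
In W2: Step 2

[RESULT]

┏━━━━━━━━━━━━━━━━━━━━━━┓                  ┏━━━━━━
┃ SlidingPuzzle        ┃   ┏━━━━━━━━━━━━━━┃ GameO
┠──────────────────────┨   ┃ MapNavigator ┠──────
┃┌────┬────┬────┬────┐ ┃   ┠──────────────┃Gen: 2
┃│  4 │  7 │  2 │  8 │ ┃   ┃..............┃······
┃├────┼────┼────┼────┤ ┃   ┃..............┃······
┃│ 10 │  6 │  3 │  1 │ ┃   ┃..............┃··█···
┃├────┼────┼────┼────┤ ┃   ┃..............┃·····█
┃│  5 │  9 │ 11 │ 12 │ ┃   ┃..............┃····██
┃├────┼────┼────┼────┤ ┃   ┃..............┃·█···█
┗━━━━━━━━━━━━━━━━━━━━━━┛   ┃...........@..┃█·█···
                           ┃..............┃·██···
                           ┃.^...........♣┃····█·
                           ┃..............┃··█···
                           ┃.............♣┃·█·█··
                           ┃..~...........┃··█···
                           ┗━━━━━━━━━━━━━━┗━━━━━━
                                                 


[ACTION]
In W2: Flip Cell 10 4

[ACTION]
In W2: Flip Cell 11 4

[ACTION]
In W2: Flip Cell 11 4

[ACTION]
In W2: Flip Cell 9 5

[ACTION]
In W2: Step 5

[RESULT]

┏━━━━━━━━━━━━━━━━━━━━━━┓                  ┏━━━━━━
┃ SlidingPuzzle        ┃   ┏━━━━━━━━━━━━━━┃ GameO
┠──────────────────────┨   ┃ MapNavigator ┠──────
┃┌────┬────┬────┬────┐ ┃   ┠──────────────┃Gen: 7
┃│  4 │  7 │  2 │  8 │ ┃   ┃..............┃······
┃├────┼────┼────┼────┤ ┃   ┃..............┃······
┃│ 10 │  6 │  3 │  1 │ ┃   ┃..............┃······
┃├────┼────┼────┼────┤ ┃   ┃..............┃······
┃│  5 │  9 │ 11 │ 12 │ ┃   ┃..............┃······
┃├────┼────┼────┼────┤ ┃   ┃..............┃·██··█
┗━━━━━━━━━━━━━━━━━━━━━━┛   ┃...........@..┃····█·
                           ┃..............┃······
                           ┃.^...........♣┃······
                           ┃..............┃····█·
                           ┃.............♣┃······
                           ┃..~...........┃······
                           ┗━━━━━━━━━━━━━━┗━━━━━━
                                                 


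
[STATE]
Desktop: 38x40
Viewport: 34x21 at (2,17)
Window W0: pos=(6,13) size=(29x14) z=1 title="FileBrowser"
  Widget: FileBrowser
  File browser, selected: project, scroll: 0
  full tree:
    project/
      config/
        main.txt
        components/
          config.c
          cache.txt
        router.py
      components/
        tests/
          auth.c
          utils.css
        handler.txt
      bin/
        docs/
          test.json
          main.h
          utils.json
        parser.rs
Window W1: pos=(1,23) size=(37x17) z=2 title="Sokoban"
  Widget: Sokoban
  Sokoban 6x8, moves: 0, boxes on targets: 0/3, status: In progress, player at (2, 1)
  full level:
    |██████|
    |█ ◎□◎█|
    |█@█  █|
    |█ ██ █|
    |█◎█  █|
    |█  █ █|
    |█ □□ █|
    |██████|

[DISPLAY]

    ┃    [+] config/            ┃ 
    ┃    [+] components/        ┃ 
    ┃    [+] bin/               ┃ 
    ┃                           ┃ 
    ┃                           ┃ 
    ┃                           ┃ 
━━━━━━━━━━━━━━━━━━━━━━━━━━━━━━━━━━
 Sokoban                          
──────────────────────────────────
██████                            
█ ◎□◎█                            
█@█  █                            
█ ██ █                            
█◎█  █                            
█  █ █                            
█ □□ █                            
██████                            
Moves: 0  0/3                     
                                  
                                  
                                  


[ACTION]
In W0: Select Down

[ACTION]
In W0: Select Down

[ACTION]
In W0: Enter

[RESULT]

    ┃    [+] config/            ┃ 
    ┃  > [-] components/        ┃ 
    ┃      [+] tests/           ┃ 
    ┃      handler.txt          ┃ 
    ┃    [+] bin/               ┃ 
    ┃                           ┃ 
━━━━━━━━━━━━━━━━━━━━━━━━━━━━━━━━━━
 Sokoban                          
──────────────────────────────────
██████                            
█ ◎□◎█                            
█@█  █                            
█ ██ █                            
█◎█  █                            
█  █ █                            
█ □□ █                            
██████                            
Moves: 0  0/3                     
                                  
                                  
                                  


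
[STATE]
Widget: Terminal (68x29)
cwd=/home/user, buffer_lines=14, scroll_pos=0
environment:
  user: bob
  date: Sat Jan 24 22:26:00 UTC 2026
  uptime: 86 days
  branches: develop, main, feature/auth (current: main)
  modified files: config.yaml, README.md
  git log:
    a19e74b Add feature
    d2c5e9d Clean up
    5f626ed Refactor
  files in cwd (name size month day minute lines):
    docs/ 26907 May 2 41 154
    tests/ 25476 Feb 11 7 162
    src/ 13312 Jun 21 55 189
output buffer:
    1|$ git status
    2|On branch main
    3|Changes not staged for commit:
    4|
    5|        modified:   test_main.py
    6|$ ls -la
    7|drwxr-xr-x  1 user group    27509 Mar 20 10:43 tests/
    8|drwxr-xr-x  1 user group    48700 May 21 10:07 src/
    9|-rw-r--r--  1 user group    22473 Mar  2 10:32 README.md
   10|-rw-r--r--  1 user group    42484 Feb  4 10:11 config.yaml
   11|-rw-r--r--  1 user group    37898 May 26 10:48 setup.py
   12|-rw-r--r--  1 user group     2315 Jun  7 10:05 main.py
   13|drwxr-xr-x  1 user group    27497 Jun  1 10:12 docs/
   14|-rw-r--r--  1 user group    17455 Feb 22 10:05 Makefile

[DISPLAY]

$ git status                                                        
On branch main                                                      
Changes not staged for commit:                                      
                                                                    
        modified:   test_main.py                                    
$ ls -la                                                            
drwxr-xr-x  1 user group    27509 Mar 20 10:43 tests/               
drwxr-xr-x  1 user group    48700 May 21 10:07 src/                 
-rw-r--r--  1 user group    22473 Mar  2 10:32 README.md            
-rw-r--r--  1 user group    42484 Feb  4 10:11 config.yaml          
-rw-r--r--  1 user group    37898 May 26 10:48 setup.py             
-rw-r--r--  1 user group     2315 Jun  7 10:05 main.py              
drwxr-xr-x  1 user group    27497 Jun  1 10:12 docs/                
-rw-r--r--  1 user group    17455 Feb 22 10:05 Makefile             
$ █                                                                 
                                                                    
                                                                    
                                                                    
                                                                    
                                                                    
                                                                    
                                                                    
                                                                    
                                                                    
                                                                    
                                                                    
                                                                    
                                                                    
                                                                    


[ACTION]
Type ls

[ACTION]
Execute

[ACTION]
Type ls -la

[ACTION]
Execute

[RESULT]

$ git status                                                        
On branch main                                                      
Changes not staged for commit:                                      
                                                                    
        modified:   test_main.py                                    
$ ls -la                                                            
drwxr-xr-x  1 user group    27509 Mar 20 10:43 tests/               
drwxr-xr-x  1 user group    48700 May 21 10:07 src/                 
-rw-r--r--  1 user group    22473 Mar  2 10:32 README.md            
-rw-r--r--  1 user group    42484 Feb  4 10:11 config.yaml          
-rw-r--r--  1 user group    37898 May 26 10:48 setup.py             
-rw-r--r--  1 user group     2315 Jun  7 10:05 main.py              
drwxr-xr-x  1 user group    27497 Jun  1 10:12 docs/                
-rw-r--r--  1 user group    17455 Feb 22 10:05 Makefile             
$ ls                                                                
docs/  tests/  src/                                                 
$ ls -la                                                            
drwxr-xr-x  1 bob group    26907 May  2 10:41 docs/                 
drwxr-xr-x  1 bob group    25476 Feb 11 10:07 tests/                
drwxr-xr-x  1 bob group    13312 Jun 21 10:55 src/                  
$ █                                                                 
                                                                    
                                                                    
                                                                    
                                                                    
                                                                    
                                                                    
                                                                    
                                                                    


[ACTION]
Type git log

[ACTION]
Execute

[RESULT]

$ git status                                                        
On branch main                                                      
Changes not staged for commit:                                      
                                                                    
        modified:   test_main.py                                    
$ ls -la                                                            
drwxr-xr-x  1 user group    27509 Mar 20 10:43 tests/               
drwxr-xr-x  1 user group    48700 May 21 10:07 src/                 
-rw-r--r--  1 user group    22473 Mar  2 10:32 README.md            
-rw-r--r--  1 user group    42484 Feb  4 10:11 config.yaml          
-rw-r--r--  1 user group    37898 May 26 10:48 setup.py             
-rw-r--r--  1 user group     2315 Jun  7 10:05 main.py              
drwxr-xr-x  1 user group    27497 Jun  1 10:12 docs/                
-rw-r--r--  1 user group    17455 Feb 22 10:05 Makefile             
$ ls                                                                
docs/  tests/  src/                                                 
$ ls -la                                                            
drwxr-xr-x  1 bob group    26907 May  2 10:41 docs/                 
drwxr-xr-x  1 bob group    25476 Feb 11 10:07 tests/                
drwxr-xr-x  1 bob group    13312 Jun 21 10:55 src/                  
$ git log                                                           
a19e74b Add feature                                                 
d2c5e9d Clean up                                                    
5f626ed Refactor                                                    
$ █                                                                 
                                                                    
                                                                    
                                                                    
                                                                    


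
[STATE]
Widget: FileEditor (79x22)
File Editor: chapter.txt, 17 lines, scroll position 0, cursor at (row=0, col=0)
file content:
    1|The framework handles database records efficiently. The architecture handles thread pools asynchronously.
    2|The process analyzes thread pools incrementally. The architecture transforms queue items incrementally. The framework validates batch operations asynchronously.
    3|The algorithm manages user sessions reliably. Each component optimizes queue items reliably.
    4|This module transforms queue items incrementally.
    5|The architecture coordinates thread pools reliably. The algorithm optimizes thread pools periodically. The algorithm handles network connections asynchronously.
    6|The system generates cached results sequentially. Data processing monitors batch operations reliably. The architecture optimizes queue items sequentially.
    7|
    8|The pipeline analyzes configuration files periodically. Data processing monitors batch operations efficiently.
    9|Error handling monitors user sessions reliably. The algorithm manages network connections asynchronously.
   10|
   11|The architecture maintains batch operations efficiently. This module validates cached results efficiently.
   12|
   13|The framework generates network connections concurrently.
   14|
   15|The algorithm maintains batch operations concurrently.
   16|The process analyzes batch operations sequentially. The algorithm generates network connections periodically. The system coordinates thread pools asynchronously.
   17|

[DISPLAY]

█he framework handles database records efficiently. The architecture handles t▲
The process analyzes thread pools incrementally. The architecture transforms q█
The algorithm manages user sessions reliably. Each component optimizes queue i░
This module transforms queue items incrementally.                             ░
The architecture coordinates thread pools reliably. The algorithm optimizes th░
The system generates cached results sequentially. Data processing monitors bat░
                                                                              ░
The pipeline analyzes configuration files periodically. Data processing monito░
Error handling monitors user sessions reliably. The algorithm manages network ░
                                                                              ░
The architecture maintains batch operations efficiently. This module validates░
                                                                              ░
The framework generates network connections concurrently.                     ░
                                                                              ░
The algorithm maintains batch operations concurrently.                        ░
The process analyzes batch operations sequentially. The algorithm generates ne░
                                                                              ░
                                                                              ░
                                                                              ░
                                                                              ░
                                                                              ░
                                                                              ▼


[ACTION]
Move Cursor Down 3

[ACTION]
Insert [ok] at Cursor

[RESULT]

The framework handles database records efficiently. The architecture handles t▲
The process analyzes thread pools incrementally. The architecture transforms q█
The algorithm manages user sessions reliably. Each component optimizes queue i░
ok█his module transforms queue items incrementally.                           ░
The architecture coordinates thread pools reliably. The algorithm optimizes th░
The system generates cached results sequentially. Data processing monitors bat░
                                                                              ░
The pipeline analyzes configuration files periodically. Data processing monito░
Error handling monitors user sessions reliably. The algorithm manages network ░
                                                                              ░
The architecture maintains batch operations efficiently. This module validates░
                                                                              ░
The framework generates network connections concurrently.                     ░
                                                                              ░
The algorithm maintains batch operations concurrently.                        ░
The process analyzes batch operations sequentially. The algorithm generates ne░
                                                                              ░
                                                                              ░
                                                                              ░
                                                                              ░
                                                                              ░
                                                                              ▼


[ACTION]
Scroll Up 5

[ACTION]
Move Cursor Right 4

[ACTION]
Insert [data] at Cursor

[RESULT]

The framework handles database records efficiently. The architecture handles t▲
The process analyzes thread pools incrementally. The architecture transforms q█
The algorithm manages user sessions reliably. Each component optimizes queue i░
okThisdata█module transforms queue items incrementally.                       ░
The architecture coordinates thread pools reliably. The algorithm optimizes th░
The system generates cached results sequentially. Data processing monitors bat░
                                                                              ░
The pipeline analyzes configuration files periodically. Data processing monito░
Error handling monitors user sessions reliably. The algorithm manages network ░
                                                                              ░
The architecture maintains batch operations efficiently. This module validates░
                                                                              ░
The framework generates network connections concurrently.                     ░
                                                                              ░
The algorithm maintains batch operations concurrently.                        ░
The process analyzes batch operations sequentially. The algorithm generates ne░
                                                                              ░
                                                                              ░
                                                                              ░
                                                                              ░
                                                                              ░
                                                                              ▼


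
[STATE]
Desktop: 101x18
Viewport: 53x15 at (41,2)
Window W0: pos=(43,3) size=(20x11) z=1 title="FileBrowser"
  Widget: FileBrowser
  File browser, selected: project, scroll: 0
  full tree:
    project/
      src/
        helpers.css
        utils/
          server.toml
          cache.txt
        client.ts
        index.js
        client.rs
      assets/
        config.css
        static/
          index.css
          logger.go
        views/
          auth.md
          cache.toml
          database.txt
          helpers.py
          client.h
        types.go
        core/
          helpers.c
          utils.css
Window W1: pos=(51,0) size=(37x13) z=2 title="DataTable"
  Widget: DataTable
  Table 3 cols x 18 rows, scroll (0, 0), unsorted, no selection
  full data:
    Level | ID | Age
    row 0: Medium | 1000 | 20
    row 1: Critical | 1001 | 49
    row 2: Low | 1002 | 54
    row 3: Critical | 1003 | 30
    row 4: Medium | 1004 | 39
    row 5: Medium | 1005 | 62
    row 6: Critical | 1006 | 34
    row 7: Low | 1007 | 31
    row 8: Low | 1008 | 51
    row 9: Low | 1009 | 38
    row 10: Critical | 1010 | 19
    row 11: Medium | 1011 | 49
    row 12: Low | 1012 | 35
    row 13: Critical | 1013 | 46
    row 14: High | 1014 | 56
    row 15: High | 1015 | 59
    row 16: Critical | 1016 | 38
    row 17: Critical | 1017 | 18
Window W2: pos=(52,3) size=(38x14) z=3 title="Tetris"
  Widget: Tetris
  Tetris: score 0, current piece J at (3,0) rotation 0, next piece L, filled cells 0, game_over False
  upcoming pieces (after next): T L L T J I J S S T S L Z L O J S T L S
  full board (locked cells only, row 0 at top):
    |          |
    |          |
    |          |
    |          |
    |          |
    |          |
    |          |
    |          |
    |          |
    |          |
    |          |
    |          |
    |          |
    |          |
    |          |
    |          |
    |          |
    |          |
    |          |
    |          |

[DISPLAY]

          ┠───────────────────────────────────┨      
  ┏━━━━━━━┃┏━━━━━━━━━━━━━━━━━━━━━━━━━━━━━━━━━━━━┓    
  ┃ FileBr┃┃ Tetris                             ┃    
  ┠───────┃┠────────────────────────────────────┨    
  ┃> [-] p┃┃          │Next:                    ┃    
  ┃    [+]┃┃          │  ▒                      ┃    
  ┃    [+]┃┃          │▒▒▒                      ┃    
  ┃       ┃┃          │                         ┃    
  ┃       ┃┃          │                         ┃    
  ┃       ┃┃          │                         ┃    
  ┃       ┗┃          │Score:                   ┃    
  ┗━━━━━━━━┃          │0                        ┃    
           ┃          │                         ┃    
           ┃          │                         ┃    
           ┗━━━━━━━━━━━━━━━━━━━━━━━━━━━━━━━━━━━━┛    


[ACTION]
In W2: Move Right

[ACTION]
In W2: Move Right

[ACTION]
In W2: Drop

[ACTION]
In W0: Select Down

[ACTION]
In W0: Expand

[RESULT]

          ┠───────────────────────────────────┨      
  ┏━━━━━━━┃┏━━━━━━━━━━━━━━━━━━━━━━━━━━━━━━━━━━━━┓    
  ┃ FileBr┃┃ Tetris                             ┃    
  ┠───────┃┠────────────────────────────────────┨    
  ┃  [-] p┃┃          │Next:                    ┃    
  ┃  > [-]┃┃          │  ▒                      ┃    
  ┃      h┃┃          │▒▒▒                      ┃    
  ┃      [┃┃          │                         ┃    
  ┃      c┃┃          │                         ┃    
  ┃      i┃┃          │                         ┃    
  ┃      c┗┃          │Score:                   ┃    
  ┗━━━━━━━━┃          │0                        ┃    
           ┃          │                         ┃    
           ┃          │                         ┃    
           ┗━━━━━━━━━━━━━━━━━━━━━━━━━━━━━━━━━━━━┛    


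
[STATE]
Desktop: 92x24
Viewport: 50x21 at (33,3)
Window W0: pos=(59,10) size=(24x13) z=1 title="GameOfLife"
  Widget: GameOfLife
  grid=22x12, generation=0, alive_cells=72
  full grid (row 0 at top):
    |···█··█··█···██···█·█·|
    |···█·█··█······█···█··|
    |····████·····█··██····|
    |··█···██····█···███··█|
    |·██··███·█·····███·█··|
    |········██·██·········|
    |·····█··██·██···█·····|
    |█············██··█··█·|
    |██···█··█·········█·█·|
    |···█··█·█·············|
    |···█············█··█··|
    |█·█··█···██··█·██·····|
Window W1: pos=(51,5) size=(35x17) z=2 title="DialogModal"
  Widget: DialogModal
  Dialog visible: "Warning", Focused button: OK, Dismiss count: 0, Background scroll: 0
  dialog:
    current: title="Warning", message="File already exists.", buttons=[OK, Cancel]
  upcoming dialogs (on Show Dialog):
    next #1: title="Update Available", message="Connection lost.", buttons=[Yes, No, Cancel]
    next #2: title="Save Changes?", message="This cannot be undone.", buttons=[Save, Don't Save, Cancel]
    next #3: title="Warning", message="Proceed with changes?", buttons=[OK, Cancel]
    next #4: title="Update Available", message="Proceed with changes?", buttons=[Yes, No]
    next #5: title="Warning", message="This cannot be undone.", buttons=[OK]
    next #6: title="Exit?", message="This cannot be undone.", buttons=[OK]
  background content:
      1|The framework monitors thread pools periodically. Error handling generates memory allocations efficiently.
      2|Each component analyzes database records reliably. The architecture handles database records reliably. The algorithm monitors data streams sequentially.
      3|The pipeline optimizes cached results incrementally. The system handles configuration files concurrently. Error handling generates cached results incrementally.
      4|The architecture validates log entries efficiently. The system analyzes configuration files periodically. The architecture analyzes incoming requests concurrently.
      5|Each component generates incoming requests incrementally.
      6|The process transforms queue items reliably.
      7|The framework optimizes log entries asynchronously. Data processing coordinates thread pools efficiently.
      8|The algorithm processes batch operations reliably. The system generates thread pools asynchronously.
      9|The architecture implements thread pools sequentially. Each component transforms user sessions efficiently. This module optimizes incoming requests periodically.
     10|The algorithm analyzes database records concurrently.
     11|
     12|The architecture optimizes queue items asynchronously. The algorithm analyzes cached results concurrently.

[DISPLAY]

                                                  
                                                  
                  ┏━━━━━━━━━━━━━━━━━━━━━━━━━━━━━━━
                  ┃ DialogModal                   
                  ┠───────────────────────────────
                  ┃The framework monitors thread p
                  ┃Each component analyzes databas
                  ┃The pipeline optimizes cached r
                  ┃The architecture validates log 
                  ┃Each┌──────────────────────┐omi
                  ┃The │       Warning        │ it
                  ┃The │ File already exists. │ent
                  ┃The │    [OK]  Cancel      │h o
                  ┃The └──────────────────────┘thr
                  ┃The algorithm analyzes database
                  ┃                               
                  ┃The architecture optimizes queu
                  ┃                               
                  ┗━━━━━━━━━━━━━━━━━━━━━━━━━━━━━━━
                          ┗━━━━━━━━━━━━━━━━━━━━━━┛
                                                  


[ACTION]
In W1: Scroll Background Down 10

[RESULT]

                                                  
                                                  
                  ┏━━━━━━━━━━━━━━━━━━━━━━━━━━━━━━━
                  ┃ DialogModal                   
                  ┠───────────────────────────────
                  ┃                               
                  ┃The architecture optimizes queu
                  ┃                               
                  ┃                               
                  ┃    ┌──────────────────────┐   
                  ┃    │       Warning        │   
                  ┃    │ File already exists. │   
                  ┃    │    [OK]  Cancel      │   
                  ┃    └──────────────────────┘   
                  ┃                               
                  ┃                               
                  ┃                               
                  ┃                               
                  ┗━━━━━━━━━━━━━━━━━━━━━━━━━━━━━━━
                          ┗━━━━━━━━━━━━━━━━━━━━━━┛
                                                  


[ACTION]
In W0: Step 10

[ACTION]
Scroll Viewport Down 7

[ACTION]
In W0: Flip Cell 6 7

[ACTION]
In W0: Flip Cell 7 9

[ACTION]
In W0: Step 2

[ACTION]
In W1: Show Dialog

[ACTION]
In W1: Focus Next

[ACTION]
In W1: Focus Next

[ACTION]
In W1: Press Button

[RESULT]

                                                  
                                                  
                  ┏━━━━━━━━━━━━━━━━━━━━━━━━━━━━━━━
                  ┃ DialogModal                   
                  ┠───────────────────────────────
                  ┃                               
                  ┃The architecture optimizes queu
                  ┃                               
                  ┃                               
                  ┃                               
                  ┃                               
                  ┃                               
                  ┃                               
                  ┃                               
                  ┃                               
                  ┃                               
                  ┃                               
                  ┃                               
                  ┗━━━━━━━━━━━━━━━━━━━━━━━━━━━━━━━
                          ┗━━━━━━━━━━━━━━━━━━━━━━┛
                                                  


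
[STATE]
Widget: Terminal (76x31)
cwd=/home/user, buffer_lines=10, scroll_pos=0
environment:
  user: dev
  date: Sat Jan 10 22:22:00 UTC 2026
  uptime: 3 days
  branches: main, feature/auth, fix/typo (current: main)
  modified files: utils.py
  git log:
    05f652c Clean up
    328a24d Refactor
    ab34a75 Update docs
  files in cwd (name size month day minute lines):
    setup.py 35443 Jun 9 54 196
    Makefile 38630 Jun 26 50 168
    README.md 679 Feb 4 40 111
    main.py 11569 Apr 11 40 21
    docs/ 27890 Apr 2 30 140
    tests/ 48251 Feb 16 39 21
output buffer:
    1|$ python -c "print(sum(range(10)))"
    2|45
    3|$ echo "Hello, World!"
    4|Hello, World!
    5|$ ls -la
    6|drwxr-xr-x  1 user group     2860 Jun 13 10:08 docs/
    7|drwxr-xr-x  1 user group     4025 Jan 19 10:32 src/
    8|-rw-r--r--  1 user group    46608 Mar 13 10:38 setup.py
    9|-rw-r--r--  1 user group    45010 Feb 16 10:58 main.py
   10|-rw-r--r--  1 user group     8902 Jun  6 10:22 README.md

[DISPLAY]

$ python -c "print(sum(range(10)))"                                         
45                                                                          
$ echo "Hello, World!"                                                      
Hello, World!                                                               
$ ls -la                                                                    
drwxr-xr-x  1 user group     2860 Jun 13 10:08 docs/                        
drwxr-xr-x  1 user group     4025 Jan 19 10:32 src/                         
-rw-r--r--  1 user group    46608 Mar 13 10:38 setup.py                     
-rw-r--r--  1 user group    45010 Feb 16 10:58 main.py                      
-rw-r--r--  1 user group     8902 Jun  6 10:22 README.md                    
$ █                                                                         
                                                                            
                                                                            
                                                                            
                                                                            
                                                                            
                                                                            
                                                                            
                                                                            
                                                                            
                                                                            
                                                                            
                                                                            
                                                                            
                                                                            
                                                                            
                                                                            
                                                                            
                                                                            
                                                                            
                                                                            


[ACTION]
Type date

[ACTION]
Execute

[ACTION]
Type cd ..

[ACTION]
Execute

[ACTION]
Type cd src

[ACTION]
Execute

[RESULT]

$ python -c "print(sum(range(10)))"                                         
45                                                                          
$ echo "Hello, World!"                                                      
Hello, World!                                                               
$ ls -la                                                                    
drwxr-xr-x  1 user group     2860 Jun 13 10:08 docs/                        
drwxr-xr-x  1 user group     4025 Jan 19 10:32 src/                         
-rw-r--r--  1 user group    46608 Mar 13 10:38 setup.py                     
-rw-r--r--  1 user group    45010 Feb 16 10:58 main.py                      
-rw-r--r--  1 user group     8902 Jun  6 10:22 README.md                    
$ date                                                                      
Sat Jan 10 22:22:00 UTC 2026                                                
$ cd ..                                                                     
                                                                            
$ cd src                                                                    
                                                                            
$ █                                                                         
                                                                            
                                                                            
                                                                            
                                                                            
                                                                            
                                                                            
                                                                            
                                                                            
                                                                            
                                                                            
                                                                            
                                                                            
                                                                            
                                                                            
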